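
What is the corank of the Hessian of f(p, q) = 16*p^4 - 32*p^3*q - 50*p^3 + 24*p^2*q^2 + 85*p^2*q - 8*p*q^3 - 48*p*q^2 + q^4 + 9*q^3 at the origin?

2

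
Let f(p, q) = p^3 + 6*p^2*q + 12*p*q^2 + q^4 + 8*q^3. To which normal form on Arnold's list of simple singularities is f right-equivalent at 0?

The Hessian of f at 0 has rank 0. Corank 2; j^3 = (p + 2*q)^3 is a perfect cube, so E-series; the 4-jet and mu = 6 give E_6.

E_{6}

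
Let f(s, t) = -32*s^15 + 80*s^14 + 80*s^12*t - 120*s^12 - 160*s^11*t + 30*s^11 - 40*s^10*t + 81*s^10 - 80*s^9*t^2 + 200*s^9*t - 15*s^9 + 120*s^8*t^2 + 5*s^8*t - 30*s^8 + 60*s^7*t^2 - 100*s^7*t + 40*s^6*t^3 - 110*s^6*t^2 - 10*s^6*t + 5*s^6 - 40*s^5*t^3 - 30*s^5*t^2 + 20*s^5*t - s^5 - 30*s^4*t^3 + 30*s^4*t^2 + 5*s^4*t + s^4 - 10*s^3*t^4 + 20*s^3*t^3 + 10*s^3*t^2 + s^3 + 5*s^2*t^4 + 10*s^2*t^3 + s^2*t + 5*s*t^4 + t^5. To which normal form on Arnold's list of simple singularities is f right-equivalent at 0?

D_{6}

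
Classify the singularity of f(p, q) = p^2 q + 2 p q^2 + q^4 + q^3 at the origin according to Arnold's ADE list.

D_5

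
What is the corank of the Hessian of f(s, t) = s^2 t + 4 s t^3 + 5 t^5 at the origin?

2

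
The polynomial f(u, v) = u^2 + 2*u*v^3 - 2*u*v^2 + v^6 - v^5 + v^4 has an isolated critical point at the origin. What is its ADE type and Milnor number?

Type A4, Milnor number mu = 4.

The Hessian of f at 0 has rank 1. Corank 1: A-series; mu = 4 gives A_4.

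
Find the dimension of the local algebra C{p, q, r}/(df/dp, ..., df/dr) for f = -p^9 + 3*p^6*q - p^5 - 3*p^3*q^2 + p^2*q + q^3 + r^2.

The Hessian of f at 0 has rank 1. Corank 2; j^3 = q*(p^2 + q^2) splits into three distinct lines over C (the quadratic factor has nonzero discriminant), so D_4.

4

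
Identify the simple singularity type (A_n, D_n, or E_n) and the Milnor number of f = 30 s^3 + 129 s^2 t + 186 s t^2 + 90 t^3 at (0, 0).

The Hessian of f at 0 has rank 0. Corank 2; j^3 = 3*(2*s + 3*t)*(5*s^2 + 14*s*t + 10*t^2) splits into three distinct lines over C (the quadratic factor has nonzero discriminant), so D_4.

Type D4, Milnor number mu = 4.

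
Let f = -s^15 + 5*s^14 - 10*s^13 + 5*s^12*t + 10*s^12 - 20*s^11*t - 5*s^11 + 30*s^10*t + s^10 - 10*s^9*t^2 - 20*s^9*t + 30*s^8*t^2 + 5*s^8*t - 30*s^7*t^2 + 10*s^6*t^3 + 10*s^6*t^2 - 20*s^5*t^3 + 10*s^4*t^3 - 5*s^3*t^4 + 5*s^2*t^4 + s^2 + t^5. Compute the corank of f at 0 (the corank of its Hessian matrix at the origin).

1

The Hessian at 0 is [[2, 0], [0, 0]] of rank 1; hence corank 1.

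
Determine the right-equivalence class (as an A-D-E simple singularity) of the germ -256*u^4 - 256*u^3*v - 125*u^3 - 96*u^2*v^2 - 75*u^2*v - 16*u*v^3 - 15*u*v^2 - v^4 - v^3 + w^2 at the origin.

The Hessian of f at 0 has rank 1. Corank 2; j^3 = -(5*u + v)^3 is a perfect cube, so E-series; the 4-jet and mu = 6 give E_6.

E_6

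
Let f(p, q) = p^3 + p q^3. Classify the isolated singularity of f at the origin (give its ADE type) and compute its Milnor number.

The Hessian of f at 0 is [[0, 0], [0, 0]] with rank 0, so corank 2. A Groebner basis of the Jacobian ideal J(f) in C{p,q} is {p^3, p*q^2, 3*p^2 + q^3}; counting standard monomials gives mu = 7. Corank 2; j^3 = p^3 is a perfect cube, so E-series; the 4-jet and mu = 7 give E_7.

Type E_7, Milnor number mu = 7.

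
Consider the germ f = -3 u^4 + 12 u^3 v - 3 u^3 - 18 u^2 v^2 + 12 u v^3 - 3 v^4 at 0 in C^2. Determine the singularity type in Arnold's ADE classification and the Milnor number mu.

Type E_6, Milnor number mu = 6.

The Hessian of f at 0 is [[0, 0], [0, 0]] with rank 0, so corank 2. A Groebner basis of the Jacobian ideal J(f) in C{u,v} is {v^4, u*v^2 - v^3/3, u^2}; counting standard monomials gives mu = 6. Corank 2; j^3 = -3*u^3 is a perfect cube, so E-series; the 4-jet and mu = 6 give E_6.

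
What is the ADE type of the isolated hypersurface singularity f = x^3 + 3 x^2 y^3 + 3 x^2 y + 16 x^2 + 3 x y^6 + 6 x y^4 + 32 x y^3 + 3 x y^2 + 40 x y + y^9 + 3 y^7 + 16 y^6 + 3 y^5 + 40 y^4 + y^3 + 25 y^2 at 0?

A_2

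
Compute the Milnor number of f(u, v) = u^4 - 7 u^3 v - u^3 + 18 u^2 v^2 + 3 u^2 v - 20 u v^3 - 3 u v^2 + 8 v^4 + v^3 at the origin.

7

The Hessian of f at 0 is [[0, 0], [0, 0]] with rank 0, so corank 2. A Groebner basis of the Jacobian ideal J(f) in C{u,v} is {3*u^2 - 6*u*v + v^4 + v^3 + 3*v^2, u^3 - 9*u^2 + 18*u*v - 4*v^3 - 9*v^2, u^2*v - 5*u^2 + 10*u*v - 8*v^3/3 - 5*v^2, -2*u^2 + u*v^2 + 4*u*v - 5*v^3/3 - 2*v^2}; counting standard monomials gives mu = 7. Corank 2; j^3 = -(u - v)^3 is a perfect cube, so E-series; the 4-jet and mu = 7 give E_7.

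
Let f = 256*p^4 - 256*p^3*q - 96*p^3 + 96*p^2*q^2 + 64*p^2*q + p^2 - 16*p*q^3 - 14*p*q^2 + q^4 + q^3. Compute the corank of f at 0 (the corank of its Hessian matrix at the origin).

1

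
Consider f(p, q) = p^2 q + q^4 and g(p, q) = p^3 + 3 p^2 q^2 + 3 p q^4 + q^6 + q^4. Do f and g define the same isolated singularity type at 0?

The Hessian of f at 0 has rank 0. Corank 2; j^3 = p^2*q has shape L^2 M (L != M), so D-series; mu = 5 gives D_5. The Hessian of g at 0 has rank 0. Corank 2; j^3 = p^3 is a perfect cube, so E-series; the 4-jet and mu = 6 give E_6. f is D_5 but g is E_6, hence not right-equivalent.

No.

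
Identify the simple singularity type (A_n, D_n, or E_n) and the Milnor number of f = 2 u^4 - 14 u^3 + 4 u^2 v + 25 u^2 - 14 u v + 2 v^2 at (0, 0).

The Hessian of f at 0 has rank 2. Corank 0: nondegenerate Morse point, so A_1.

Type A1, Milnor number mu = 1.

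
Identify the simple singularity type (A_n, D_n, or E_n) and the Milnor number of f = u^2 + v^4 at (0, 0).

Type A_3, Milnor number mu = 3.

The Hessian of f at 0 is [[2, 0], [0, 0]] with rank 1, so corank 1. A Groebner basis of the Jacobian ideal J(f) in C{u,v} is {v^3, u}; counting standard monomials gives mu = 3. Corank 1: A-series; mu = 3 gives A_3.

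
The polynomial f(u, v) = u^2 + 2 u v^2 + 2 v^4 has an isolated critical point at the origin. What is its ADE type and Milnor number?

Type A_3, Milnor number mu = 3.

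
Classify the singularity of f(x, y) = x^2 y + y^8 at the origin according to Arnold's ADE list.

The Hessian of f at 0 has rank 0. Corank 2; j^3 = x^2*y has shape L^2 M (L != M), so D-series; mu = 9 gives D_9.

D_{9}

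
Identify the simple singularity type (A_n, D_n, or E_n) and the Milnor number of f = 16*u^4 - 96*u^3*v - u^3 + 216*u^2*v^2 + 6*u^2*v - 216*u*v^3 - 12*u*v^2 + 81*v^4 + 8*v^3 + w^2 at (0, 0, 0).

Type E_{6}, Milnor number mu = 6.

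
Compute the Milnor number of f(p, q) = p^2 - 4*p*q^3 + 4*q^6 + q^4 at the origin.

The Hessian of f at 0 has rank 1. Corank 1: A-series; mu = 3 gives A_3.

3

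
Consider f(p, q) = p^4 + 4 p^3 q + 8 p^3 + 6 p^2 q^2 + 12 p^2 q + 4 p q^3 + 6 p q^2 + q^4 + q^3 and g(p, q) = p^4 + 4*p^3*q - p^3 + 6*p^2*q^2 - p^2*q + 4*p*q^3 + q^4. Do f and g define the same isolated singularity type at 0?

The Hessian of f at 0 has rank 0. Corank 2; j^3 = (2*p + q)^3 is a perfect cube, so E-series; the 4-jet and mu = 6 give E_6. The Hessian of g at 0 has rank 0. Corank 2; j^3 = -p^2*(p + q) has shape L^2 M (L != M), so D-series; mu = 5 gives D_5. f is E_6 but g is D_5, hence not right-equivalent.

No.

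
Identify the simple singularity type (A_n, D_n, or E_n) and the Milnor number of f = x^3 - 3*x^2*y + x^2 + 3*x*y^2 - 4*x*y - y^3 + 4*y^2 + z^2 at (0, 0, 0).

Type A_{2}, Milnor number mu = 2.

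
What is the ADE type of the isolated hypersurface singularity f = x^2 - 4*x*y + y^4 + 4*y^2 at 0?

The Hessian of f at 0 is [[2, -4], [-4, 8]] with rank 1, so corank 1. A Groebner basis of the Jacobian ideal J(f) in C{x,y} is {y^3, x - 2*y}; counting standard monomials gives mu = 3. Corank 1: A-series; mu = 3 gives A_3.

A_{3}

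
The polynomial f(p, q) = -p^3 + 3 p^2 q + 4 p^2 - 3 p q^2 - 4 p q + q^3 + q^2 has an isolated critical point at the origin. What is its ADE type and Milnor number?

Type A_2, Milnor number mu = 2.

The Hessian of f at 0 has rank 1. Corank 1: A-series; mu = 2 gives A_2.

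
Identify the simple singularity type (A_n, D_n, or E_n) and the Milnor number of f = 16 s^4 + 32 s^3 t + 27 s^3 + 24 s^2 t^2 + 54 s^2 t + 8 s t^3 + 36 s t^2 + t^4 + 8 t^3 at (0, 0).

The Hessian of f at 0 has rank 0. Corank 2; j^3 = (3*s + 2*t)^3 is a perfect cube, so E-series; the 4-jet and mu = 6 give E_6.

Type E_{6}, Milnor number mu = 6.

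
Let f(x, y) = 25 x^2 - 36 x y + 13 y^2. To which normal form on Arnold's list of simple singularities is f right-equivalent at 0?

A_{1}

The Hessian of f at 0 is [[50, -36], [-36, 26]] with rank 2, so corank 0. A Groebner basis of the Jacobian ideal J(f) in C{x,y} is {x, y}; counting standard monomials gives mu = 1. Corank 0: nondegenerate Morse point, so A_1.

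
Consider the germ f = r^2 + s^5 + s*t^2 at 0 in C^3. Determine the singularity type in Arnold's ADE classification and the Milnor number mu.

The Hessian of f at 0 has rank 1. Corank 2; j^3 = s*t^2 has shape L^2 M (L != M), so D-series; mu = 6 gives D_6.

Type D6, Milnor number mu = 6.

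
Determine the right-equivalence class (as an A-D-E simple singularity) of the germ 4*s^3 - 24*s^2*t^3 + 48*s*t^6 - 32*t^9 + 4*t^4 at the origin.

The Hessian of f at 0 has rank 0. Corank 2; j^3 = 4*s^3 is a perfect cube, so E-series; the 4-jet and mu = 6 give E_6.

E6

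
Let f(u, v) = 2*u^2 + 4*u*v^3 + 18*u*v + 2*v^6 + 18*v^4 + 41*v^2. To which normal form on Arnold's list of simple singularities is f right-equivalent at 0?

The Hessian of f at 0 has rank 2. Corank 0: nondegenerate Morse point, so A_1.

A_1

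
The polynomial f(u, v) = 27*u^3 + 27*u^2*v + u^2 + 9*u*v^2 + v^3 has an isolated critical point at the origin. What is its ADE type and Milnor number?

Type A2, Milnor number mu = 2.

The Hessian of f at 0 has rank 1. Corank 1: A-series; mu = 2 gives A_2.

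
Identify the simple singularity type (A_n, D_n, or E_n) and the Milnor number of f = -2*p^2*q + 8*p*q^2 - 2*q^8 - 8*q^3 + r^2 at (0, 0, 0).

Type D_{9}, Milnor number mu = 9.

The Hessian of f at 0 has rank 1. Corank 2; j^3 = -2*q*(p - 2*q)^2 has shape L^2 M (L != M), so D-series; mu = 9 gives D_9.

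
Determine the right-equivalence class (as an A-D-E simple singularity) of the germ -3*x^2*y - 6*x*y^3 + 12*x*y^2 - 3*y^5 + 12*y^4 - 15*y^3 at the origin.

The Hessian of f at 0 has rank 0. Corank 2; j^3 = -3*y*(x^2 - 4*x*y + 5*y^2) splits into three distinct lines over C (the quadratic factor has nonzero discriminant), so D_4.

D_{4}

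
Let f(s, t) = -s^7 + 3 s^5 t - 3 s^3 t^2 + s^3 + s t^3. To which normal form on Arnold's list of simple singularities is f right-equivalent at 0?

E7

The Hessian of f at 0 has rank 0. Corank 2; j^3 = s^3 is a perfect cube, so E-series; the 4-jet and mu = 7 give E_7.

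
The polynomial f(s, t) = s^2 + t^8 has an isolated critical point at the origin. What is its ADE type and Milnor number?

The Hessian of f at 0 has rank 1. Corank 1: A-series; mu = 7 gives A_7.

Type A_{7}, Milnor number mu = 7.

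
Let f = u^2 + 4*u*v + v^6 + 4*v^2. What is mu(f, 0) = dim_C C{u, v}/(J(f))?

The Hessian of f at 0 has rank 1. Corank 1: A-series; mu = 5 gives A_5.

5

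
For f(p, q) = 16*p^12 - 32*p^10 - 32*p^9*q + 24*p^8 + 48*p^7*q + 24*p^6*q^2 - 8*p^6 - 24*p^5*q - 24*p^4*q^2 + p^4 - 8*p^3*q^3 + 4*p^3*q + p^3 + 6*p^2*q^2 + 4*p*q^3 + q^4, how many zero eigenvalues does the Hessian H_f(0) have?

2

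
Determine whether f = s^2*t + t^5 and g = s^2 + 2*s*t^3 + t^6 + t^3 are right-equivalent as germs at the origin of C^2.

No.

The Hessian of f at 0 has rank 0. Corank 2; j^3 = s^2*t has shape L^2 M (L != M), so D-series; mu = 6 gives D_6. The Hessian of g at 0 has rank 1. Corank 1: A-series; mu = 2 gives A_2. f is D_6 but g is A_2, hence not right-equivalent.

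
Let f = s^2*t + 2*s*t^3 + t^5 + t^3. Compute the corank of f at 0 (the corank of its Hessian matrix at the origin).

2

Hessian at 0 has rank 0.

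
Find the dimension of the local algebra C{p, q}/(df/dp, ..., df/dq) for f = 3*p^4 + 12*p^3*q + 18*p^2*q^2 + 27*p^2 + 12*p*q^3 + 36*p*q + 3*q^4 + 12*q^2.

The Hessian of f at 0 has rank 1. Corank 1: A-series; mu = 3 gives A_3.

3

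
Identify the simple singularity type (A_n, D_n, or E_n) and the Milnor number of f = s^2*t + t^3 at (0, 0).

Type D_4, Milnor number mu = 4.

The Hessian of f at 0 has rank 0. Corank 2; j^3 = t*(s^2 + t^2) splits into three distinct lines over C (the quadratic factor has nonzero discriminant), so D_4.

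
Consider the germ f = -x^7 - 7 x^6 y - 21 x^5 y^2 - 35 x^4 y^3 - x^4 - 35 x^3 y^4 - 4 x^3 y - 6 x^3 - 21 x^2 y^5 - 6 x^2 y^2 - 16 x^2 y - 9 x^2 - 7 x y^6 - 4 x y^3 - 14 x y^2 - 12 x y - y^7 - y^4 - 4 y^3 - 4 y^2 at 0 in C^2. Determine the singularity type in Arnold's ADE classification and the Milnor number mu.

The Hessian of f at 0 has rank 1. Corank 1: A-series; mu = 6 gives A_6.

Type A6, Milnor number mu = 6.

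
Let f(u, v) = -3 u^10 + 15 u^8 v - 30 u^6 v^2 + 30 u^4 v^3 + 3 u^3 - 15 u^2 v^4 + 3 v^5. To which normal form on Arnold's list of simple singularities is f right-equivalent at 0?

E_8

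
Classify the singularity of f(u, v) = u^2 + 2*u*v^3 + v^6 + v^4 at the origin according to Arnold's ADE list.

A_3

The Hessian of f at 0 is [[2, 0], [0, 0]] with rank 1, so corank 1. A Groebner basis of the Jacobian ideal J(f) in C{u,v} is {v^3, u}; counting standard monomials gives mu = 3. Corank 1: A-series; mu = 3 gives A_3.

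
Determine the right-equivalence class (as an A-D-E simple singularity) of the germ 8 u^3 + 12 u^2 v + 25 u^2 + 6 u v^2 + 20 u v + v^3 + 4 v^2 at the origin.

The Hessian of f at 0 has rank 1. Corank 1: A-series; mu = 2 gives A_2.

A2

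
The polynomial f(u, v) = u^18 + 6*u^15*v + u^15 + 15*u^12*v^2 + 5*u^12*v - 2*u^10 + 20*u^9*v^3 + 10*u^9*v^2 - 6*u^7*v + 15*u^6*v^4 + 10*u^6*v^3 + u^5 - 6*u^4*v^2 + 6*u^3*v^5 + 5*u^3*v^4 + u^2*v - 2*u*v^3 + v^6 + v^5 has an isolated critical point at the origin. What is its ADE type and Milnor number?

Type D_7, Milnor number mu = 7.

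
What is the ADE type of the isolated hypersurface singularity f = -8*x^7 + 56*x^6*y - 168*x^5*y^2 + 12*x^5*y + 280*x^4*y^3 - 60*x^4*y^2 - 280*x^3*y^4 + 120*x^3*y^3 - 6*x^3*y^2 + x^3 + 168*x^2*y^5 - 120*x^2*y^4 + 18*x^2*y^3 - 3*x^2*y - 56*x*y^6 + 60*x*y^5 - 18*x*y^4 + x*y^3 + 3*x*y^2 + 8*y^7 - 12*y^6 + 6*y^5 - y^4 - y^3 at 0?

E_7

The Hessian of f at 0 is [[0, 0], [0, 0]] with rank 0, so corank 2. A Groebner basis of the Jacobian ideal J(f) in C{x,y} is {x^3 - 3*x^2*y - 6*x^2 + 12*x*y - 6*y^2, 3*x^2 + x*y^2 - 6*x*y + 3*y^2, 3*x^2 - 6*x*y + y^3 + 3*y^2}; counting standard monomials gives mu = 7. Corank 2; j^3 = (x - y)^3 is a perfect cube, so E-series; the 4-jet and mu = 7 give E_7.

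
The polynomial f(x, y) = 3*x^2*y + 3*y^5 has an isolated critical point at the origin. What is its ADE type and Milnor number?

The Hessian of f at 0 is [[0, 0], [0, 0]] with rank 0, so corank 2. A Groebner basis of the Jacobian ideal J(f) in C{x,y} is {x^2/5 + y^4, x^3, x*y}; counting standard monomials gives mu = 6. Corank 2; j^3 = 3*x^2*y has shape L^2 M (L != M), so D-series; mu = 6 gives D_6.

Type D_{6}, Milnor number mu = 6.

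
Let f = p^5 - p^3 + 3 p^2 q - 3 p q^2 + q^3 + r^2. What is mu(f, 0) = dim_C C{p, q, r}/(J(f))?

8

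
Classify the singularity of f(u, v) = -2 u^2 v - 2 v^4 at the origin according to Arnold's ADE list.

D_5

The Hessian of f at 0 is [[0, 0], [0, 0]] with rank 0, so corank 2. A Groebner basis of the Jacobian ideal J(f) in C{u,v} is {u^3, u^2/4 + v^3, u*v}; counting standard monomials gives mu = 5. Corank 2; j^3 = -2*u^2*v has shape L^2 M (L != M), so D-series; mu = 5 gives D_5.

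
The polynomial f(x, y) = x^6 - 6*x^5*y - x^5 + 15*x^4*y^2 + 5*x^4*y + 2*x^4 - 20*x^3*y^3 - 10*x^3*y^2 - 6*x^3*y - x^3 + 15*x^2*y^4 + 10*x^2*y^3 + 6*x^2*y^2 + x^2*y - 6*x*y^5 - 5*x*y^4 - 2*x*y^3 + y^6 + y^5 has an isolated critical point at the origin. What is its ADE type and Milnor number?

Type D7, Milnor number mu = 7.

The Hessian of f at 0 is [[0, 0], [0, 0]] with rank 0, so corank 2. A Groebner basis of the Jacobian ideal J(f) in C{x,y} is {-x^2/21 + 10*x*y/21 + y^4 - 10*y^3/21, x^3, x^2*y + 2*x^2/21 + x*y/21 - y^3/21, -5*x^2/21 + x*y^2 + 8*x*y/21 - 8*y^3/21}; counting standard monomials gives mu = 7. Corank 2; j^3 = -x^2*(x - y) has shape L^2 M (L != M), so D-series; mu = 7 gives D_7.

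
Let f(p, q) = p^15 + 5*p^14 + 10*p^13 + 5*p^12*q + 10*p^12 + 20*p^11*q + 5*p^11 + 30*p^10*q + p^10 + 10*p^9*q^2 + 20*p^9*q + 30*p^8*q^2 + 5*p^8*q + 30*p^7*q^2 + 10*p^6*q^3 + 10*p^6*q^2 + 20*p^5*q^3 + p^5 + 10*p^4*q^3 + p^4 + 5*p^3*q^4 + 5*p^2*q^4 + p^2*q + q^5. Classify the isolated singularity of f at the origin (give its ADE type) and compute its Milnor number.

Type D_{6}, Milnor number mu = 6.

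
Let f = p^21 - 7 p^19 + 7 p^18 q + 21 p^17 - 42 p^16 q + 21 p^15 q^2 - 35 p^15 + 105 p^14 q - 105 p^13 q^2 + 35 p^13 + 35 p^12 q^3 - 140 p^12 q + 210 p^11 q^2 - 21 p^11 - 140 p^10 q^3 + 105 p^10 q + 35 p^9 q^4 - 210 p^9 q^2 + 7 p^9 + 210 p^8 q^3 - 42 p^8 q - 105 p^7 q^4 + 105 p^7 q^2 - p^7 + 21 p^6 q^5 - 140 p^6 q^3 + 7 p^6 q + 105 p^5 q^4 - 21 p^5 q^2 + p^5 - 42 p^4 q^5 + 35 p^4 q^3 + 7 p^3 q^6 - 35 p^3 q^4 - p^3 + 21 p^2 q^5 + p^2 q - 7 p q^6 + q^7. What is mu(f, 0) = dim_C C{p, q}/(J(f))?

8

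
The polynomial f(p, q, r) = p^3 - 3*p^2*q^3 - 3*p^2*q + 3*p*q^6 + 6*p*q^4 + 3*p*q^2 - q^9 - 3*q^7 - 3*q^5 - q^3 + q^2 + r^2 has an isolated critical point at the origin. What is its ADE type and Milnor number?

Type A_{2}, Milnor number mu = 2.

The Hessian of f at 0 is [[0, 0, 0], [0, 2, 0], [0, 0, 2]] with rank 2, so corank 1. A Groebner basis of the Jacobian ideal J(f) in C{p,q,r} is {p^2, q, r}; counting standard monomials gives mu = 2. Corank 1: A-series; mu = 2 gives A_2.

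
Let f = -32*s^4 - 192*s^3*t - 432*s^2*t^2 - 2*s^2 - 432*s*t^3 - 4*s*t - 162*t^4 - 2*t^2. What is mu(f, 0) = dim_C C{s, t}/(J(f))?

3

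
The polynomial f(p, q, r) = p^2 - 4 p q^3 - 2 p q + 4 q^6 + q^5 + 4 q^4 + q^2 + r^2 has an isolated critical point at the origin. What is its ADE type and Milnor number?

The Hessian of f at 0 has rank 2. Corank 1: A-series; mu = 4 gives A_4.

Type A4, Milnor number mu = 4.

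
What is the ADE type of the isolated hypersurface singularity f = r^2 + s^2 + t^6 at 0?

A5

The Hessian of f at 0 has rank 2. Corank 1: A-series; mu = 5 gives A_5.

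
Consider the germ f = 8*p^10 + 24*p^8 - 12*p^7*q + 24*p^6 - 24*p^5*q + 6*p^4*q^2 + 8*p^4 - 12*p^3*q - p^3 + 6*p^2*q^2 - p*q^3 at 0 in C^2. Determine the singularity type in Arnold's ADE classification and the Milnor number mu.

Type E_7, Milnor number mu = 7.

The Hessian of f at 0 is [[0, 0], [0, 0]] with rank 0, so corank 2. A Groebner basis of the Jacobian ideal J(f) in C{p,q} is {3*p^2/4 + q^4 + q^3/4, p^3, p^2*q - p^2/4 - q^3/12, -p^2 + p*q^2 - q^3/3}; counting standard monomials gives mu = 7. Corank 2; j^3 = -p^3 is a perfect cube, so E-series; the 4-jet and mu = 7 give E_7.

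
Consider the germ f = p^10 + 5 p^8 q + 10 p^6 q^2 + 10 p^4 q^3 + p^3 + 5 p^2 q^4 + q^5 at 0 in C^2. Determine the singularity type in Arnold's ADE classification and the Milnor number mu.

Type E_8, Milnor number mu = 8.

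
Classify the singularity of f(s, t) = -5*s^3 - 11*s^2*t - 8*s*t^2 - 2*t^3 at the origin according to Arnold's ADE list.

The Hessian of f at 0 has rank 0. Corank 2; j^3 = -(s + t)*(5*s^2 + 6*s*t + 2*t^2) splits into three distinct lines over C (the quadratic factor has nonzero discriminant), so D_4.

D_{4}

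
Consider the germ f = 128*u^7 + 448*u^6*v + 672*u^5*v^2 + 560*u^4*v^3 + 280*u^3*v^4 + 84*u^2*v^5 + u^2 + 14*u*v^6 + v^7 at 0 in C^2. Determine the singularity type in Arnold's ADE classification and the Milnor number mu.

Type A6, Milnor number mu = 6.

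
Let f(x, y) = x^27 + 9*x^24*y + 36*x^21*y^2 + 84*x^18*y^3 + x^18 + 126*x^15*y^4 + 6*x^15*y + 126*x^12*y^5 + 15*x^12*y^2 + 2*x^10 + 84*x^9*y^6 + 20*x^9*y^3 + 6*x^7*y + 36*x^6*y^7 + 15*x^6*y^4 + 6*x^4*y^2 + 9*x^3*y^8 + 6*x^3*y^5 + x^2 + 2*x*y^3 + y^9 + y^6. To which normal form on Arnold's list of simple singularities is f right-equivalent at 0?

A8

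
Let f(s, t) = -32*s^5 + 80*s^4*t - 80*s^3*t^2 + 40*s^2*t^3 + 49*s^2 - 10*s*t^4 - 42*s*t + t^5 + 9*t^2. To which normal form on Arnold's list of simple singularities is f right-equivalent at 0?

The Hessian of f at 0 has rank 1. Corank 1: A-series; mu = 4 gives A_4.

A4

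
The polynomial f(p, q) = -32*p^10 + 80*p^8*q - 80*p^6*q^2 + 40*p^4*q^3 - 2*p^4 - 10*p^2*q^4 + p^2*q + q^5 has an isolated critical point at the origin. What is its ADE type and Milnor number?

The Hessian of f at 0 is [[0, 0], [0, 0]] with rank 0, so corank 2. A Groebner basis of the Jacobian ideal J(f) in C{p,q} is {p^2/5 + q^4, p^3, p*q}; counting standard monomials gives mu = 6. Corank 2; j^3 = p^2*q has shape L^2 M (L != M), so D-series; mu = 6 gives D_6.

Type D_{6}, Milnor number mu = 6.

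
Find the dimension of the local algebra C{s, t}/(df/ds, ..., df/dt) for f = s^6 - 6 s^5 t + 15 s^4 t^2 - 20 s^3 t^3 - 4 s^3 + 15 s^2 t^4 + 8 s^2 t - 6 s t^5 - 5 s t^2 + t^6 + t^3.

The Hessian of f at 0 is [[0, 0], [0, 0]] with rank 0, so corank 2. A Groebner basis of the Jacobian ideal J(f) in C{s,t} is {32*s*t/3 + t^5 - 16*t^2/3, s*t^2 - t^3/2, s^2 - 3*s*t/2 + t^2/2}; counting standard monomials gives mu = 7. Corank 2; j^3 = -(s - t)*(2*s - t)^2 has shape L^2 M (L != M), so D-series; mu = 7 gives D_7.

7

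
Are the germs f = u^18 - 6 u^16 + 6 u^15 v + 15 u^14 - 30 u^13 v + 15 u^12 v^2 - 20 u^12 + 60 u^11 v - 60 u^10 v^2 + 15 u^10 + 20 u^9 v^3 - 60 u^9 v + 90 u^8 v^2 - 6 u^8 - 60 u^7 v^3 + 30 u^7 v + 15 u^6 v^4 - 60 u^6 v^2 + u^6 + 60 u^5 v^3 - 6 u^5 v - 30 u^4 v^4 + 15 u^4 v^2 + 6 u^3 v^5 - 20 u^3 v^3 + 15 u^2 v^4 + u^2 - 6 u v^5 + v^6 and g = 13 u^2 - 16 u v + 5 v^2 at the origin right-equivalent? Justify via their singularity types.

The Hessian of f at 0 is [[2, 0], [0, 0]] with rank 1, so corank 1. A Groebner basis of the Jacobian ideal J(f) in C{u,v} is {v^5, u}; counting standard monomials gives mu = 5. Corank 1: A-series; mu = 5 gives A_5. The Hessian of g at 0 is [[26, -16], [-16, 10]] with rank 2, so corank 0. A Groebner basis of the Jacobian ideal J(g) in C{u,v} is {u, v}; counting standard monomials gives mu = 1. Corank 0: nondegenerate Morse point, so A_1. f is A_5 but g is A_1, hence not right-equivalent.

No.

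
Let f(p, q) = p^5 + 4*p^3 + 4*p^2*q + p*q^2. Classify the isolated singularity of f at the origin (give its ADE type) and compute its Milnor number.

The Hessian of f at 0 is [[0, 0], [0, 0]] with rank 0, so corank 2. A Groebner basis of the Jacobian ideal J(f) in C{p,q} is {32*p*q/5 + q^4 + 16*q^2/5, p*q^2 + q^3/2, p^2 + p*q/2}; counting standard monomials gives mu = 6. Corank 2; j^3 = p*(2*p + q)^2 has shape L^2 M (L != M), so D-series; mu = 6 gives D_6.

Type D_6, Milnor number mu = 6.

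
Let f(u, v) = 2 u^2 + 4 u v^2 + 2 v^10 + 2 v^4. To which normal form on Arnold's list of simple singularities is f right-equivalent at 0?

A_{9}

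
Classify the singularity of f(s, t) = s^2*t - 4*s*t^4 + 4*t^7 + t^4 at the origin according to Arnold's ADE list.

The Hessian of f at 0 has rank 0. Corank 2; j^3 = s^2*t has shape L^2 M (L != M), so D-series; mu = 5 gives D_5.

D5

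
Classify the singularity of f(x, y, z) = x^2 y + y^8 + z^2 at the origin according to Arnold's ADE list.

The Hessian of f at 0 has rank 1. Corank 2; j^3 = x^2*y has shape L^2 M (L != M), so D-series; mu = 9 gives D_9.

D_9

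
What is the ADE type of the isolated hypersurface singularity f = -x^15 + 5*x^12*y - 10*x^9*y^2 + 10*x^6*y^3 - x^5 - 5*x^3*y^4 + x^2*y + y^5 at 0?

The Hessian of f at 0 is [[0, 0], [0, 0]] with rank 0, so corank 2. A Groebner basis of the Jacobian ideal J(f) in C{x,y} is {x^2/5 + y^4, x^3, x*y}; counting standard monomials gives mu = 6. Corank 2; j^3 = x^2*y has shape L^2 M (L != M), so D-series; mu = 6 gives D_6.

D6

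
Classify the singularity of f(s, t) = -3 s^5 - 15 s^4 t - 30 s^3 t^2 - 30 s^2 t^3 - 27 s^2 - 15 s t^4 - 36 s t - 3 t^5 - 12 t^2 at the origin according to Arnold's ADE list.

The Hessian of f at 0 has rank 1. Corank 1: A-series; mu = 4 gives A_4.

A4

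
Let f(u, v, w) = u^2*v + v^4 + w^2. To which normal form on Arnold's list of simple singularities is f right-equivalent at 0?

D_{5}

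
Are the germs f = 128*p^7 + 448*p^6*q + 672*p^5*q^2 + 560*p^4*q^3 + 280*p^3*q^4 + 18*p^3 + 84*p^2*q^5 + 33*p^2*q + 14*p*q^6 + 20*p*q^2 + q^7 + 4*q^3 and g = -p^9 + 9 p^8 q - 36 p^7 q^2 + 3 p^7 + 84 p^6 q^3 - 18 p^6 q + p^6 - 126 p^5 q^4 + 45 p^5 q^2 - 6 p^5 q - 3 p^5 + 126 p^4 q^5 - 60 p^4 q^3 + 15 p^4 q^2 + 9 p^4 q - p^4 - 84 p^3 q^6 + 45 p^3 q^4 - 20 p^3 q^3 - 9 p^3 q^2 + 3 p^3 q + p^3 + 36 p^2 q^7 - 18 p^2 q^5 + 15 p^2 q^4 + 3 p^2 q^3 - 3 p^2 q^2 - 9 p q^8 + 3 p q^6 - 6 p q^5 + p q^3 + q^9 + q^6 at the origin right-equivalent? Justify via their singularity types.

The Hessian of f at 0 has rank 0. Corank 2; j^3 = (2*p + q)*(3*p + 2*q)^2 has shape L^2 M (L != M), so D-series; mu = 8 gives D_8. The Hessian of g at 0 has rank 0. Corank 2; j^3 = p^3 is a perfect cube, so E-series; the 4-jet and mu = 7 give E_7. f is D_8 but g is E_7, hence not right-equivalent.

No.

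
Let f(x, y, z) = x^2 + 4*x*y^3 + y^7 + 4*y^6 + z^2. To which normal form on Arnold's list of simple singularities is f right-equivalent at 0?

A_6

The Hessian of f at 0 is [[2, 0, 0], [0, 0, 0], [0, 0, 2]] with rank 2, so corank 1. A Groebner basis of the Jacobian ideal J(f) in C{x,y,z} is {x/2 + y^3, x^2, z}; counting standard monomials gives mu = 6. Corank 1: A-series; mu = 6 gives A_6.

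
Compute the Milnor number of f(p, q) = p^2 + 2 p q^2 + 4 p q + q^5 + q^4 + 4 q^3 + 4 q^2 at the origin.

4

The Hessian of f at 0 has rank 1. Corank 1: A-series; mu = 4 gives A_4.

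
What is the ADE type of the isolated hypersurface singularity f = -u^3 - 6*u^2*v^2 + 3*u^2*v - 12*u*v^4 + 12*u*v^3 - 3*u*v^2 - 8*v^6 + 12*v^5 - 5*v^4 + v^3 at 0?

E6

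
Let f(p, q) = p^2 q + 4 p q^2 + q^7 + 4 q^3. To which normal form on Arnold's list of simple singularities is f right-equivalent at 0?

D_8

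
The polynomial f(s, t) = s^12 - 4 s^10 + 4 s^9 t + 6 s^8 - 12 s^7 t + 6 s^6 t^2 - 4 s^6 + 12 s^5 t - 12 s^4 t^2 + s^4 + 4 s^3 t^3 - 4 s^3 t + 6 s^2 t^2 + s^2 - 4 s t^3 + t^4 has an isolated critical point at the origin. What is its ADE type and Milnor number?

Type A_3, Milnor number mu = 3.

The Hessian of f at 0 has rank 1. Corank 1: A-series; mu = 3 gives A_3.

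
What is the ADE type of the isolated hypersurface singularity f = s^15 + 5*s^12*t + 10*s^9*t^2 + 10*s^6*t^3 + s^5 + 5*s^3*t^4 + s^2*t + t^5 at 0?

The Hessian of f at 0 has rank 0. Corank 2; j^3 = s^2*t has shape L^2 M (L != M), so D-series; mu = 6 gives D_6.

D_6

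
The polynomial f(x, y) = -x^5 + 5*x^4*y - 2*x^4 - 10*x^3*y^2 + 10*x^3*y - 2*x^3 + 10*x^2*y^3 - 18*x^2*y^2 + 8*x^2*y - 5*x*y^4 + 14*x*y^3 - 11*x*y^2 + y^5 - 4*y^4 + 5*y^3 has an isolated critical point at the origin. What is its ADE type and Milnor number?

Type D_{4}, Milnor number mu = 4.

The Hessian of f at 0 has rank 0. Corank 2; j^3 = -(x - y)*(2*x^2 - 6*x*y + 5*y^2) splits into three distinct lines over C (the quadratic factor has nonzero discriminant), so D_4.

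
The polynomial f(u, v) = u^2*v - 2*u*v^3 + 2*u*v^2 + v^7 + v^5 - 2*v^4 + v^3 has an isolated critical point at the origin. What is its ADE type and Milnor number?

The Hessian of f at 0 has rank 0. Corank 2; j^3 = v*(u + v)^2 has shape L^2 M (L != M), so D-series; mu = 8 gives D_8.

Type D_8, Milnor number mu = 8.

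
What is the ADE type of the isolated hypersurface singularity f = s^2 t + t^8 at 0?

D9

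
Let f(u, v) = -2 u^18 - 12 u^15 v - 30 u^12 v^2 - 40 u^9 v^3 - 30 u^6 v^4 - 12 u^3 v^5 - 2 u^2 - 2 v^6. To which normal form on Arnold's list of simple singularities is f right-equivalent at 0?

A_5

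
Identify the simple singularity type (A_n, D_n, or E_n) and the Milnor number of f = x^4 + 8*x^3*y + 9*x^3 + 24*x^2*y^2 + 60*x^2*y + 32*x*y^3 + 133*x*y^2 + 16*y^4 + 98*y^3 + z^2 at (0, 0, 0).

Type D_5, Milnor number mu = 5.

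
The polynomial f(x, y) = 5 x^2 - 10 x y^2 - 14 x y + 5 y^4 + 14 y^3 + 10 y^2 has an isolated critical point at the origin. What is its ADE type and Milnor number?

The Hessian of f at 0 is [[10, -14], [-14, 20]] with rank 2, so corank 0. A Groebner basis of the Jacobian ideal J(f) in C{x,y} is {x, y}; counting standard monomials gives mu = 1. Corank 0: nondegenerate Morse point, so A_1.

Type A_{1}, Milnor number mu = 1.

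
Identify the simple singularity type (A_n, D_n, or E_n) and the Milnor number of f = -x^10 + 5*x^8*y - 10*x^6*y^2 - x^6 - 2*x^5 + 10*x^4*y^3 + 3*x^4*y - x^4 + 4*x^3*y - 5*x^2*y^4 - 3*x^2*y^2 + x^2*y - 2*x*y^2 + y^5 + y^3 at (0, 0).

The Hessian of f at 0 is [[0, 0], [0, 0]] with rank 0, so corank 2. A Groebner basis of the Jacobian ideal J(f) in C{x,y} is {x^3 - x^2/4 + 3*x*y/2 - 5*y^2/4, x^2*y + x*y - y^2, x^2/4 + x*y^2 + x*y/2 - 3*y^2/4, x^2/2 + y^3 - y^2/2}; counting standard monomials gives mu = 6. Corank 2; j^3 = y*(x - y)^2 has shape L^2 M (L != M), so D-series; mu = 6 gives D_6.

Type D_{6}, Milnor number mu = 6.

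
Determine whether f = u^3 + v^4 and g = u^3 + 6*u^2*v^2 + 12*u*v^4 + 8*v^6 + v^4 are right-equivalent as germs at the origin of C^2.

Yes.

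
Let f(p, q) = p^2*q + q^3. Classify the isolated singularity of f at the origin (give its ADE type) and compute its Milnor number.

The Hessian of f at 0 is [[0, 0], [0, 0]] with rank 0, so corank 2. A Groebner basis of the Jacobian ideal J(f) in C{p,q} is {q^3, p^2 + 3*q^2, p*q}; counting standard monomials gives mu = 4. Corank 2; j^3 = q*(p^2 + q^2) splits into three distinct lines over C (the quadratic factor has nonzero discriminant), so D_4.

Type D_4, Milnor number mu = 4.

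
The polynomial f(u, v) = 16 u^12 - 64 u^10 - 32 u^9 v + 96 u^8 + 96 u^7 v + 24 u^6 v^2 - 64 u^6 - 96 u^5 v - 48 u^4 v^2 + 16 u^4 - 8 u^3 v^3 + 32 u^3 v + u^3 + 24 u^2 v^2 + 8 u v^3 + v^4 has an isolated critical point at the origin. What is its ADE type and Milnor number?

The Hessian of f at 0 has rank 0. Corank 2; j^3 = u^3 is a perfect cube, so E-series; the 4-jet and mu = 6 give E_6.

Type E_{6}, Milnor number mu = 6.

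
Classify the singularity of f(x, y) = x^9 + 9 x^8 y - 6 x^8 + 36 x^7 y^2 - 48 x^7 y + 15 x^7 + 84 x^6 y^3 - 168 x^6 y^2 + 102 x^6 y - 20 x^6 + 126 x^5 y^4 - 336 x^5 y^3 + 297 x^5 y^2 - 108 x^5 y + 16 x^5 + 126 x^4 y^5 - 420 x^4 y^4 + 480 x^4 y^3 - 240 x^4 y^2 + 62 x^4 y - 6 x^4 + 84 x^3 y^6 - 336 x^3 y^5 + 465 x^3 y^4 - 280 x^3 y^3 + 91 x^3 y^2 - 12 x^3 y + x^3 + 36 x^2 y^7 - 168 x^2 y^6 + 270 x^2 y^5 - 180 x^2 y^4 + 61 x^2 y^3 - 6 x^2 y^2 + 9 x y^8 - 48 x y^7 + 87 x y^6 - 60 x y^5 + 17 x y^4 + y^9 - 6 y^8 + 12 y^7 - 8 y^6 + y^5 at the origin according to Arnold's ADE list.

The Hessian of f at 0 is [[0, 0], [0, 0]] with rank 0, so corank 2. A Groebner basis of the Jacobian ideal J(f) in C{x,y} is {-x^2/30 + x*y^3 + 2*x*y^2/15, 2*x^2/15 - 8*x*y^2/15 + y^4, x^3, x^2*y - 2*x^2/15 + 8*x*y^2/15}; counting standard monomials gives mu = 8. Corank 2; j^3 = x^3 is a perfect cube, so E-series; the 5-jet and mu = 8 give E_8.

E_{8}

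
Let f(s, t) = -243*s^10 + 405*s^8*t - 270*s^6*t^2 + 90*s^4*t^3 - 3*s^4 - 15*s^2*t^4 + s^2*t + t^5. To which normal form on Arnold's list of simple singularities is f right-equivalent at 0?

D_{6}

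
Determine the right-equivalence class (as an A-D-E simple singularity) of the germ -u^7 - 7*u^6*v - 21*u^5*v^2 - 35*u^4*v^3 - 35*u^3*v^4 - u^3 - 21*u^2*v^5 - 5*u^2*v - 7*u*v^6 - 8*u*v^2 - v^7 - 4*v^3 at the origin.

The Hessian of f at 0 has rank 0. Corank 2; j^3 = -(u + v)*(u + 2*v)^2 has shape L^2 M (L != M), so D-series; mu = 8 gives D_8.

D_8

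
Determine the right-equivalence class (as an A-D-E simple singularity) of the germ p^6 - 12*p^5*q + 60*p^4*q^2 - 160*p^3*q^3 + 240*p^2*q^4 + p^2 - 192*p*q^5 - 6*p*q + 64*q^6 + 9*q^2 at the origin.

A_5

The Hessian of f at 0 has rank 1. Corank 1: A-series; mu = 5 gives A_5.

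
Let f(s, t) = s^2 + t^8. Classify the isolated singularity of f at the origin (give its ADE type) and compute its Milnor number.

The Hessian of f at 0 is [[2, 0], [0, 0]] with rank 1, so corank 1. A Groebner basis of the Jacobian ideal J(f) in C{s,t} is {t^7, s}; counting standard monomials gives mu = 7. Corank 1: A-series; mu = 7 gives A_7.

Type A_{7}, Milnor number mu = 7.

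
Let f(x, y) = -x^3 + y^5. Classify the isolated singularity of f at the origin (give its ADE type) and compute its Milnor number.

The Hessian of f at 0 has rank 0. Corank 2; j^3 = -x^3 is a perfect cube, so E-series; the 5-jet and mu = 8 give E_8.

Type E_{8}, Milnor number mu = 8.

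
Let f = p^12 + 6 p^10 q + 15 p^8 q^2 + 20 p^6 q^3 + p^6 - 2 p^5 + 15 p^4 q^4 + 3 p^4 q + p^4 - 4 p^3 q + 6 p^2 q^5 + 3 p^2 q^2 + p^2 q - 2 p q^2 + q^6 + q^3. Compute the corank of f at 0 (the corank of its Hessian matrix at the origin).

2

The Hessian at 0 is [[0, 0], [0, 0]] of rank 0; hence corank 2.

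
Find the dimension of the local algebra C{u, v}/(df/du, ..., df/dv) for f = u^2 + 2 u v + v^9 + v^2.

8

The Hessian of f at 0 has rank 1. Corank 1: A-series; mu = 8 gives A_8.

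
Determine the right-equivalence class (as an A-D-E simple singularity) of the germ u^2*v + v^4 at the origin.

D_{5}

The Hessian of f at 0 is [[0, 0], [0, 0]] with rank 0, so corank 2. A Groebner basis of the Jacobian ideal J(f) in C{u,v} is {u^3, u^2/4 + v^3, u*v}; counting standard monomials gives mu = 5. Corank 2; j^3 = u^2*v has shape L^2 M (L != M), so D-series; mu = 5 gives D_5.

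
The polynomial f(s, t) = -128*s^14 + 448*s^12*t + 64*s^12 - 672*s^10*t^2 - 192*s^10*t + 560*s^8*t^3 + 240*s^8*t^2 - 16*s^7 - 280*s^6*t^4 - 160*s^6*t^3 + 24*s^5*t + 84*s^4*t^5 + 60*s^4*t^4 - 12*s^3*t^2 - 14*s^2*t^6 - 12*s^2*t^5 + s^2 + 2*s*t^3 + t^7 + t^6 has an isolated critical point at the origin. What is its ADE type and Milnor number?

The Hessian of f at 0 has rank 1. Corank 1: A-series; mu = 6 gives A_6.

Type A6, Milnor number mu = 6.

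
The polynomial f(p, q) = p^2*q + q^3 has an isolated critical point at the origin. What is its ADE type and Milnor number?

Type D_{4}, Milnor number mu = 4.

The Hessian of f at 0 has rank 0. Corank 2; j^3 = q*(p^2 + q^2) splits into three distinct lines over C (the quadratic factor has nonzero discriminant), so D_4.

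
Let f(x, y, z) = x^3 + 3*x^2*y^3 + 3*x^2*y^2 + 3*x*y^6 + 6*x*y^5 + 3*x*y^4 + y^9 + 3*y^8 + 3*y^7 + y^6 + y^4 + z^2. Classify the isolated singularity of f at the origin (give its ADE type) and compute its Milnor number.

Type E6, Milnor number mu = 6.

The Hessian of f at 0 is [[0, 0, 0], [0, 0, 0], [0, 0, 2]] with rank 1, so corank 2. A Groebner basis of the Jacobian ideal J(f) in C{x,y,z} is {x^3, x^2*y, x^2/2 + x*y^2, y^3, z}; counting standard monomials gives mu = 6. Corank 2; j^3 = x^3 is a perfect cube, so E-series; the 4-jet and mu = 6 give E_6.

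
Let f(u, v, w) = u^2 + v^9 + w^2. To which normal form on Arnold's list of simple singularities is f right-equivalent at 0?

A8

The Hessian of f at 0 has rank 2. Corank 1: A-series; mu = 8 gives A_8.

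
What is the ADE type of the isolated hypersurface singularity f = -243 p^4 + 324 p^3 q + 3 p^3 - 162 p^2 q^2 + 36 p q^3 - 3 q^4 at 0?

The Hessian of f at 0 has rank 0. Corank 2; j^3 = 3*p^3 is a perfect cube, so E-series; the 4-jet and mu = 6 give E_6.

E6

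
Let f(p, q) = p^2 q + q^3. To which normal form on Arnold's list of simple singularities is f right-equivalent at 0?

The Hessian of f at 0 has rank 0. Corank 2; j^3 = q*(p^2 + q^2) splits into three distinct lines over C (the quadratic factor has nonzero discriminant), so D_4.

D_4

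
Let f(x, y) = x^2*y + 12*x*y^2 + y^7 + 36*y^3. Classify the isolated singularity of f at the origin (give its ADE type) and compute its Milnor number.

Type D8, Milnor number mu = 8.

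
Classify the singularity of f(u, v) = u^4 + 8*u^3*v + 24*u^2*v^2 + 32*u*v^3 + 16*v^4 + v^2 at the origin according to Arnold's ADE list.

The Hessian of f at 0 is [[0, 0], [0, 2]] with rank 1, so corank 1. A Groebner basis of the Jacobian ideal J(f) in C{u,v} is {u^3, v}; counting standard monomials gives mu = 3. Corank 1: A-series; mu = 3 gives A_3.

A3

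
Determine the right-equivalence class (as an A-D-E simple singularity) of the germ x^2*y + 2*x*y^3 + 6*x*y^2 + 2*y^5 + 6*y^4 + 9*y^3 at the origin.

The Hessian of f at 0 is [[0, 0], [0, 0]] with rank 0, so corank 2. A Groebner basis of the Jacobian ideal J(f) in C{x,y} is {x^3 - 27*x^2/4 - 135*x*y/2 - 567*y^2/4, x^2*y + 3*x^2/2 + 18*x*y + 81*y^2/2, -x^2/4 + x*y^2 - 9*x*y/2 - 45*y^2/4, x*y + y^3 + 3*y^2}; counting standard monomials gives mu = 6. Corank 2; j^3 = y*(x + 3*y)^2 has shape L^2 M (L != M), so D-series; mu = 6 gives D_6.

D_{6}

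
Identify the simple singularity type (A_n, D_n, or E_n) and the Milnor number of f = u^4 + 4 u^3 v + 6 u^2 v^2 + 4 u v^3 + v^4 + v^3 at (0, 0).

Type E_6, Milnor number mu = 6.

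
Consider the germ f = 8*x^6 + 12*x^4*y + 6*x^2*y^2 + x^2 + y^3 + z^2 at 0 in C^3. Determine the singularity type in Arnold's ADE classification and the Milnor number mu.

The Hessian of f at 0 is [[2, 0, 0], [0, 0, 0], [0, 0, 2]] with rank 2, so corank 1. A Groebner basis of the Jacobian ideal J(f) in C{x,y,z} is {y^2, x, z}; counting standard monomials gives mu = 2. Corank 1: A-series; mu = 2 gives A_2.

Type A2, Milnor number mu = 2.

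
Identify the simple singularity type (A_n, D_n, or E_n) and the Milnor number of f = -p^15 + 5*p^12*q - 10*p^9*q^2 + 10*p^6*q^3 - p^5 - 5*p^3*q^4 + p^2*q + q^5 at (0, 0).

Type D_6, Milnor number mu = 6.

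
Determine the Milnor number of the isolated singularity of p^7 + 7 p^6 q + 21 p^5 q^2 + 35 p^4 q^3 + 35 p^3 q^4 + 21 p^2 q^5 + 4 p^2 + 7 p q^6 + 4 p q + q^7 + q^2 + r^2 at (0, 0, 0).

6

The Hessian of f at 0 is [[8, 4, 0], [4, 2, 0], [0, 0, 2]] with rank 2, so corank 1. A Groebner basis of the Jacobian ideal J(f) in C{p,q,r} is {q^6, p + q/2, r}; counting standard monomials gives mu = 6. Corank 1: A-series; mu = 6 gives A_6.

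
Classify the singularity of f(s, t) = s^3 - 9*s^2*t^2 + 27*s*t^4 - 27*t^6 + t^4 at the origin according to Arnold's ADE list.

E_{6}

The Hessian of f at 0 is [[0, 0], [0, 0]] with rank 0, so corank 2. A Groebner basis of the Jacobian ideal J(f) in C{s,t} is {s^3, s^2*t, -s^2/6 + s*t^2, t^3}; counting standard monomials gives mu = 6. Corank 2; j^3 = s^3 is a perfect cube, so E-series; the 4-jet and mu = 6 give E_6.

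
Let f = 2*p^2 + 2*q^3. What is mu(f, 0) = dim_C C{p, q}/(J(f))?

2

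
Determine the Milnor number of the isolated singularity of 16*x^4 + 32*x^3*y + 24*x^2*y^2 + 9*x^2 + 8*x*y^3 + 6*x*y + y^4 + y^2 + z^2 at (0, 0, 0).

3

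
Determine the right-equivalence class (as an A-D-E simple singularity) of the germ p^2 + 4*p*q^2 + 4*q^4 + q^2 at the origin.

The Hessian of f at 0 is [[2, 0], [0, 2]] with rank 2, so corank 0. A Groebner basis of the Jacobian ideal J(f) in C{p,q} is {p, q}; counting standard monomials gives mu = 1. Corank 0: nondegenerate Morse point, so A_1.

A1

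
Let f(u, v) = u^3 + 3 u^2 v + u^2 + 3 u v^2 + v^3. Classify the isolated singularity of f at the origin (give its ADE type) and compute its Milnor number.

Type A_{2}, Milnor number mu = 2.

The Hessian of f at 0 is [[2, 0], [0, 0]] with rank 1, so corank 1. A Groebner basis of the Jacobian ideal J(f) in C{u,v} is {v^2, u}; counting standard monomials gives mu = 2. Corank 1: A-series; mu = 2 gives A_2.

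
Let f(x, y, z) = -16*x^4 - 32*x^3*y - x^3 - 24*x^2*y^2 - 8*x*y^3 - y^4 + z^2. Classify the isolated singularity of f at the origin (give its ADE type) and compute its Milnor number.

Type E6, Milnor number mu = 6.

The Hessian of f at 0 has rank 1. Corank 2; j^3 = -x^3 is a perfect cube, so E-series; the 4-jet and mu = 6 give E_6.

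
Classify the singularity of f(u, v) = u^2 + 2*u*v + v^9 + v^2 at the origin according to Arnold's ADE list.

The Hessian of f at 0 has rank 1. Corank 1: A-series; mu = 8 gives A_8.

A8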